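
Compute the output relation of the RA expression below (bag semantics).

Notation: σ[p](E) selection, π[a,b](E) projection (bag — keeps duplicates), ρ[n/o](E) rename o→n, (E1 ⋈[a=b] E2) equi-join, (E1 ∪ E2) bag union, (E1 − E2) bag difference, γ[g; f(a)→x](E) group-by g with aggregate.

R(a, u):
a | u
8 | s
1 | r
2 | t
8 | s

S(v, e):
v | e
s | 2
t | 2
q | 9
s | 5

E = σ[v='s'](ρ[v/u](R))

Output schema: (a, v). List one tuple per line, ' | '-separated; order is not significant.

Per-node cardinality:
  R → 4
  ρ[v/u](R) → 4
  σ[v='s'](ρ[v/u](R)) → 2

== RESULT ==
a | v
8 | s
8 | s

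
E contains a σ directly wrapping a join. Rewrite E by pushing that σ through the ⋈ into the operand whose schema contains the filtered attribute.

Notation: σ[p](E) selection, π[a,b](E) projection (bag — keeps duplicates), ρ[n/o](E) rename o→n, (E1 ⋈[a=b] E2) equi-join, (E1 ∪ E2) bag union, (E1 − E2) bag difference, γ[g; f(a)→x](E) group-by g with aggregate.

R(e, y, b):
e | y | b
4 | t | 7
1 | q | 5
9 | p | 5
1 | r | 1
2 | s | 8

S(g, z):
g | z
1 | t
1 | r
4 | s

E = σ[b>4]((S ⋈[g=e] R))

σ filters on b, owned by the right side.
E' = (S ⋈[g=e] σ[b>4](R))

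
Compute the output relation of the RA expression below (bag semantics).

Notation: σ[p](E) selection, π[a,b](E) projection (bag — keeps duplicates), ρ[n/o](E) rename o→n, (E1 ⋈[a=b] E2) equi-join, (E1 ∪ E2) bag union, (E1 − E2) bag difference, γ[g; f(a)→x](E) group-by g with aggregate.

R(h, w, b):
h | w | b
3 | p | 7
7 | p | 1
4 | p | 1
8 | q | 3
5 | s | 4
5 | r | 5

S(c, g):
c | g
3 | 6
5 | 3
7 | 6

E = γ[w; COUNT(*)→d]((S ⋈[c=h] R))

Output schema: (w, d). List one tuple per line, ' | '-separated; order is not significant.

Subexpression sizes:
  S → 3
  R → 6
  (S ⋈[c=h] R) → 4
  γ[w; COUNT(*)→d]((S ⋈[c=h] R)) → 3

== RESULT ==
w | d
p | 2
r | 1
s | 1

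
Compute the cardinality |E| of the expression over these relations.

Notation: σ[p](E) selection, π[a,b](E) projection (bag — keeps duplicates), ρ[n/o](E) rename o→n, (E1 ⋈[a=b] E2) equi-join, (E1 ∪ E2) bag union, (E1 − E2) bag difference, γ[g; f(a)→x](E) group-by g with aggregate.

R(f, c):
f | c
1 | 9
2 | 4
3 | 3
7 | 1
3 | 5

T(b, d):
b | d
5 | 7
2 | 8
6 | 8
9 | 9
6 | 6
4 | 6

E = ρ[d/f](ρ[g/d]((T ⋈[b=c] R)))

Subexpression sizes:
  T → 6
  R → 5
  (T ⋈[b=c] R) → 3
  ρ[g/d]((T ⋈[b=c] R)) → 3
  ρ[d/f](ρ[g/d]((T ⋈[b=c] R))) → 3

|E| = 3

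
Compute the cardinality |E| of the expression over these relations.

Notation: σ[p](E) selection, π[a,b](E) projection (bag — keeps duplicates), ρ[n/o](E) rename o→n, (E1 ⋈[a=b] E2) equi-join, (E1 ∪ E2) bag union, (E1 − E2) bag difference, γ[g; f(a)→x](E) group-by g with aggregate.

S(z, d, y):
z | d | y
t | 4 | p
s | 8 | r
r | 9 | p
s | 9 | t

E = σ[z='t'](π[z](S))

Stepwise |·|:
  S → 4
  π[z](S) → 4
  σ[z='t'](π[z](S)) → 1

|E| = 1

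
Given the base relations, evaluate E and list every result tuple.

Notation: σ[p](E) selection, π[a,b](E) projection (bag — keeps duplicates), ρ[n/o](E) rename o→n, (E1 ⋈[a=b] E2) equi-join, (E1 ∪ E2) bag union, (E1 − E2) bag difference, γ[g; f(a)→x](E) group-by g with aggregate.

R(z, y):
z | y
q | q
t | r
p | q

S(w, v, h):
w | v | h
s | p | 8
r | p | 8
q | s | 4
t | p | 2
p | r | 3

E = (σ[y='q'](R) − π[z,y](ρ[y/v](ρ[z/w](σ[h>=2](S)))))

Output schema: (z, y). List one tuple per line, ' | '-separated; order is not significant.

Subexpression sizes:
  R → 3
  σ[y='q'](R) → 2
  S → 5
  σ[h>=2](S) → 5
  ρ[z/w](σ[h>=2](S)) → 5
  ρ[y/v](ρ[z/w](σ[h>=2](S))) → 5
  π[z,y](ρ[y/v](ρ[z/w](σ[h>=2](S)))) → 5
  (σ[y='q'](R) − π[z,y](ρ[y/v](ρ[z/w](σ[h>=2](S))))) → 2

== RESULT ==
z | y
p | q
q | q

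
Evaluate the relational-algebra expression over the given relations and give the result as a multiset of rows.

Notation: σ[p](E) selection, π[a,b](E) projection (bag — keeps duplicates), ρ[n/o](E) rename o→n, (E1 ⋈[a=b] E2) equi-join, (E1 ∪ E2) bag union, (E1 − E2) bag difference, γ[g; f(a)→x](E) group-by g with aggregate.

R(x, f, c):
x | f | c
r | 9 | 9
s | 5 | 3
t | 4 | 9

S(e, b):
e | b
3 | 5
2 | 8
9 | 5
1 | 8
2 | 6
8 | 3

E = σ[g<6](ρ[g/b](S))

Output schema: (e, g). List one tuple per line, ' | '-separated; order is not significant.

Row counts bottom-up:
  S → 6
  ρ[g/b](S) → 6
  σ[g<6](ρ[g/b](S)) → 3

== RESULT ==
e | g
3 | 5
8 | 3
9 | 5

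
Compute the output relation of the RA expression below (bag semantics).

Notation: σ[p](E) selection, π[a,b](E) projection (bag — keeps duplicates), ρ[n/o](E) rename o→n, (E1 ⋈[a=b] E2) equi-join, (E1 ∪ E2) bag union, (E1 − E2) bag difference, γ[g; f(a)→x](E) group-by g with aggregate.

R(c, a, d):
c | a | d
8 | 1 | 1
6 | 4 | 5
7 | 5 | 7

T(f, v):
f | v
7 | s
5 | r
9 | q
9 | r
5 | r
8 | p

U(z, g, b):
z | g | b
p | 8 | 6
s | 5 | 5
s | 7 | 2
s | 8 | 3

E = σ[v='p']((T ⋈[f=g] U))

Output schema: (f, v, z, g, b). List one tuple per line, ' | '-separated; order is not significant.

Subexpression sizes:
  T → 6
  U → 4
  (T ⋈[f=g] U) → 5
  σ[v='p']((T ⋈[f=g] U)) → 2

== RESULT ==
f | v | z | g | b
8 | p | p | 8 | 6
8 | p | s | 8 | 3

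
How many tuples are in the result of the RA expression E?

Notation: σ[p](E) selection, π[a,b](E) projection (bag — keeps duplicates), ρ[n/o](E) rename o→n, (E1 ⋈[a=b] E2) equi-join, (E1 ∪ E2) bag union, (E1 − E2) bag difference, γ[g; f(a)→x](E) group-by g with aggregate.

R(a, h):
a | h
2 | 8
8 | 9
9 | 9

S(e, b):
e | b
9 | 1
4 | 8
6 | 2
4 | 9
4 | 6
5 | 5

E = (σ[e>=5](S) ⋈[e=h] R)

Subexpression sizes:
  S → 6
  σ[e>=5](S) → 3
  R → 3
  (σ[e>=5](S) ⋈[e=h] R) → 2

|E| = 2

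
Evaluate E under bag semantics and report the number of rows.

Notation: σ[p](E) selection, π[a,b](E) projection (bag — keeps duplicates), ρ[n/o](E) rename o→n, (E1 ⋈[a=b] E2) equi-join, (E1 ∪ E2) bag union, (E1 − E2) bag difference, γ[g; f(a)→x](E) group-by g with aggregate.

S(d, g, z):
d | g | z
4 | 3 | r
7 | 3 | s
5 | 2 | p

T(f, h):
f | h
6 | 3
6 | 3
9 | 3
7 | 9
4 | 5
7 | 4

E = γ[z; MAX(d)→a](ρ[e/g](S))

Per-node cardinality:
  S → 3
  ρ[e/g](S) → 3
  γ[z; MAX(d)→a](ρ[e/g](S)) → 3

|E| = 3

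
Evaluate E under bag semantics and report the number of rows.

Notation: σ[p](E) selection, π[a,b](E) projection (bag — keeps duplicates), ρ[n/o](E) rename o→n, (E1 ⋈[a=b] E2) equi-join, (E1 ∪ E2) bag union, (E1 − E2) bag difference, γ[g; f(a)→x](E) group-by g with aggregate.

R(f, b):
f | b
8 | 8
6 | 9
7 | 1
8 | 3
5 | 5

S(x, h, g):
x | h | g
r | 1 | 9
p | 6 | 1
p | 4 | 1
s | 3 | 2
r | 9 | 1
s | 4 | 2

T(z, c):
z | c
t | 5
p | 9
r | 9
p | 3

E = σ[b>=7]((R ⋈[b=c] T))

Row counts bottom-up:
  R → 5
  T → 4
  (R ⋈[b=c] T) → 4
  σ[b>=7]((R ⋈[b=c] T)) → 2

|E| = 2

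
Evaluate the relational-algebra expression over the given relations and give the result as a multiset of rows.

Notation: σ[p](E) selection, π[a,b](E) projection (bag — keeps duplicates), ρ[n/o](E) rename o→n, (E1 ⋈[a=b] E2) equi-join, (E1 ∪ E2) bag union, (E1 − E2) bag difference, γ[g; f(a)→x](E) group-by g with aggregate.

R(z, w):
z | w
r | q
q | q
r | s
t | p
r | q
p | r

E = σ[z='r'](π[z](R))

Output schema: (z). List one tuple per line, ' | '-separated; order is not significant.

Stepwise |·|:
  R → 6
  π[z](R) → 6
  σ[z='r'](π[z](R)) → 3

== RESULT ==
z
r
r
r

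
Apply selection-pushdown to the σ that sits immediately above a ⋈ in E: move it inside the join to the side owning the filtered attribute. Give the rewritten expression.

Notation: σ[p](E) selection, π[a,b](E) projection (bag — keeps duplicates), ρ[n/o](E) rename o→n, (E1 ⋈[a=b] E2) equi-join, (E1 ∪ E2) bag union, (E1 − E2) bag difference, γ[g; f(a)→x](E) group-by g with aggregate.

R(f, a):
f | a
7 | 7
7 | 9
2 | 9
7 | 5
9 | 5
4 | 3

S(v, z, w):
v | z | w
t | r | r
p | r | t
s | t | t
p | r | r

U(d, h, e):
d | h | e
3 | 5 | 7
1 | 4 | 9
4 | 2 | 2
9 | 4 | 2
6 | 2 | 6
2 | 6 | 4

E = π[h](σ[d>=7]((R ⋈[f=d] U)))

σ filters on d, owned by the right side.
E' = π[h]((R ⋈[f=d] σ[d>=7](U)))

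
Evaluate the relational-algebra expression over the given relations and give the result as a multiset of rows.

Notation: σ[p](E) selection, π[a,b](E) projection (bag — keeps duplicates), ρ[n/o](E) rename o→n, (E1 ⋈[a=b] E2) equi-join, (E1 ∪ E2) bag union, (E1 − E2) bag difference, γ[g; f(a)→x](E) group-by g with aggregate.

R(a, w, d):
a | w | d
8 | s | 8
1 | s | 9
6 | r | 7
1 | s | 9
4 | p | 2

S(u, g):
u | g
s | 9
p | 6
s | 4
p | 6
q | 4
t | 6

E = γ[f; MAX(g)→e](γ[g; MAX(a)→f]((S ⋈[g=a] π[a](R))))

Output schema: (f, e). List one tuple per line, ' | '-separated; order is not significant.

Row counts bottom-up:
  S → 6
  R → 5
  π[a](R) → 5
  (S ⋈[g=a] π[a](R)) → 5
  γ[g; MAX(a)→f]((S ⋈[g=a] π[a](R))) → 2
  γ[f; MAX(g)→e](γ[g; MAX(a)→f]((S ⋈[g=a] π[a](R)))) → 2

== RESULT ==
f | e
4 | 4
6 | 6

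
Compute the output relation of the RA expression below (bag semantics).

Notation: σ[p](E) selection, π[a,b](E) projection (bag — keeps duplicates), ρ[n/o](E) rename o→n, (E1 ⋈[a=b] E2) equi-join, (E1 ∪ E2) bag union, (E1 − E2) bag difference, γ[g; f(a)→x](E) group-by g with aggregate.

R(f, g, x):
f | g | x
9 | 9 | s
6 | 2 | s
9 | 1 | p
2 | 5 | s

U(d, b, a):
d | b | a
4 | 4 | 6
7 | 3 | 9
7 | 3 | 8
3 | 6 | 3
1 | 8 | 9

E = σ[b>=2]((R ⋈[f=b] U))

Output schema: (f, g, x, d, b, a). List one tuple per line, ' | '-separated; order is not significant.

Per-node cardinality:
  R → 4
  U → 5
  (R ⋈[f=b] U) → 1
  σ[b>=2]((R ⋈[f=b] U)) → 1

== RESULT ==
f | g | x | d | b | a
6 | 2 | s | 3 | 6 | 3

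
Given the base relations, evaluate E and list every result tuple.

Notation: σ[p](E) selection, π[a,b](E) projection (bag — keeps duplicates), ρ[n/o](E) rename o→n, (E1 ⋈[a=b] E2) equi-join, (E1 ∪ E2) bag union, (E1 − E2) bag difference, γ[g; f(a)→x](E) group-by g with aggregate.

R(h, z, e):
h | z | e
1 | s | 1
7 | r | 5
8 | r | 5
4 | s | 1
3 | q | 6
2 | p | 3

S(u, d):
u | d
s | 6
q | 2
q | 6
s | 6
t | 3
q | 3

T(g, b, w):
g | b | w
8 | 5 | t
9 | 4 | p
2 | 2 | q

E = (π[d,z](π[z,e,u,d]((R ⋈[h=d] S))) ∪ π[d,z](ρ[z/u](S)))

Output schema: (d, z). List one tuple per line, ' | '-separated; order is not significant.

Subexpression sizes:
  R → 6
  S → 6
  (R ⋈[h=d] S) → 3
  π[z,e,u,d]((R ⋈[h=d] S)) → 3
  π[d,z](π[z,e,u,d]((R ⋈[h=d] S))) → 3
  S → 6
  ρ[z/u](S) → 6
  π[d,z](ρ[z/u](S)) → 6
  (π[d,z](π[z,e,u,d]((R ⋈[h=d] S))) ∪ π[d,z](ρ[z/u](S))) → 9

== RESULT ==
d | z
2 | p
2 | q
3 | q
3 | q
3 | q
3 | t
6 | q
6 | s
6 | s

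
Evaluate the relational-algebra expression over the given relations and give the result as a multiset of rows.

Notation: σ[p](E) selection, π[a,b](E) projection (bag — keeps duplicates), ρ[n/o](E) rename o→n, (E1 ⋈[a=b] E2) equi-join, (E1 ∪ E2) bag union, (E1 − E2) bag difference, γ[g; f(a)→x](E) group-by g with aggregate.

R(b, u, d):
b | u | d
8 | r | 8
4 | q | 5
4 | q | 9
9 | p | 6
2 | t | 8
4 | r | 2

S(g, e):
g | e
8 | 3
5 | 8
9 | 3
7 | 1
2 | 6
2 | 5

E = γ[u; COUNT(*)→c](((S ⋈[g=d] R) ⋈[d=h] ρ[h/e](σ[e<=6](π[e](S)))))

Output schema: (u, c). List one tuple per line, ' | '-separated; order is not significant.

Per-node cardinality:
  S → 6
  R → 6
  (S ⋈[g=d] R) → 6
  S → 6
  π[e](S) → 6
  σ[e<=6](π[e](S)) → 5
  ρ[h/e](σ[e<=6](π[e](S))) → 5
  ((S ⋈[g=d] R) ⋈[d=h] ρ[h/e](σ[e<=6](π[e](S)))) → 1
  γ[u; COUNT(*)→c](((S ⋈[g=d] R) ⋈[d=h] ρ[h/e](σ[e<=6](π[e](S))))) → 1

== RESULT ==
u | c
q | 1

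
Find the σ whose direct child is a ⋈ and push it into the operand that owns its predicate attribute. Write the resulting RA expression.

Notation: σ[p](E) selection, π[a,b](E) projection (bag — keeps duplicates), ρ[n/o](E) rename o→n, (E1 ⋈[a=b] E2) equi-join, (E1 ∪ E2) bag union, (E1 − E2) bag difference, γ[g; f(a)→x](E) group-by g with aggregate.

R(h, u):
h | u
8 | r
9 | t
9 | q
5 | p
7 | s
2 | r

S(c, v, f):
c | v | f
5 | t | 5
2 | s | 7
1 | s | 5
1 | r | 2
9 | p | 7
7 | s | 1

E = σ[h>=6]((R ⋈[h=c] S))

σ filters on h, owned by the left side.
E' = (σ[h>=6](R) ⋈[h=c] S)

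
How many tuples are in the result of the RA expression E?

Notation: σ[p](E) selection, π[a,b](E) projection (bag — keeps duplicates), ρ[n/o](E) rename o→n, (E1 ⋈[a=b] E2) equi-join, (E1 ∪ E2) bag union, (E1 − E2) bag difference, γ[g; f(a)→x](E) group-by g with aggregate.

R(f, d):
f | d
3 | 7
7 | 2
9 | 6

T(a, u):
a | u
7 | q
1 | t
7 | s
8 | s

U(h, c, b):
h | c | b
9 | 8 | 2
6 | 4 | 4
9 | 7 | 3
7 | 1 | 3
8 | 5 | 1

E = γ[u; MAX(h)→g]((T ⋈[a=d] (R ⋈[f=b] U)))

Per-node cardinality:
  T → 4
  R → 3
  U → 5
  (R ⋈[f=b] U) → 2
  (T ⋈[a=d] (R ⋈[f=b] U)) → 4
  γ[u; MAX(h)→g]((T ⋈[a=d] (R ⋈[f=b] U))) → 2

|E| = 2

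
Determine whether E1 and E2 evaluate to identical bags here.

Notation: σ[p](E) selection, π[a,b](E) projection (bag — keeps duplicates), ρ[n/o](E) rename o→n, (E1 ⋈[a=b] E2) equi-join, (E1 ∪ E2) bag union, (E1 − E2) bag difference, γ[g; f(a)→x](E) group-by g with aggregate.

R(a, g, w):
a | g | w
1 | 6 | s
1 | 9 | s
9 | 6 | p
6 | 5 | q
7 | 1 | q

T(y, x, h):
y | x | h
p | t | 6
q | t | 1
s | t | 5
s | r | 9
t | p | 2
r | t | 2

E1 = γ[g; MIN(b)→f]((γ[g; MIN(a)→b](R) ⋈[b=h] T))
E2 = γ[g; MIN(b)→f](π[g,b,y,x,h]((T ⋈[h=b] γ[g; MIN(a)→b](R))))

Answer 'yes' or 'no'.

E1 row counts bottom-up:
  R → 5
  γ[g; MIN(a)→b](R) → 4
  T → 6
  (γ[g; MIN(a)→b](R) ⋈[b=h] T) → 3
  γ[g; MIN(b)→f]((γ[g; MIN(a)→b](R) ⋈[b=h] T)) → 3
E2 row counts bottom-up:
  T → 6
  R → 5
  γ[g; MIN(a)→b](R) → 4
  (T ⋈[h=b] γ[g; MIN(a)→b](R)) → 3
  π[g,b,y,x,h]((T ⋈[h=b] γ[g; MIN(a)→b](R))) → 3
  γ[g; MIN(b)→f](π[g,b,y,x,h]((T ⋈[h=b] γ[g; MIN(a)→b](R)))) → 3

E1 and E2 produce the same multiset:
g | f
5 | 6
6 | 1
9 | 1

yes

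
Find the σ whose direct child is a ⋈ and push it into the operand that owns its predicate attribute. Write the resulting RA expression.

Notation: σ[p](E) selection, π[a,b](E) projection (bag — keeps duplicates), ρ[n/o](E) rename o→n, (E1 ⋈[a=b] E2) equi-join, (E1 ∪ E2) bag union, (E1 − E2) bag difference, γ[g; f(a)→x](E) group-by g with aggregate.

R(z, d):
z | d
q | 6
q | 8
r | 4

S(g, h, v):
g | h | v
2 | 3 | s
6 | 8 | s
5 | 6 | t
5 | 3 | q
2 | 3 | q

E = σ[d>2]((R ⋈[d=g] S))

σ filters on d, owned by the left side.
E' = (σ[d>2](R) ⋈[d=g] S)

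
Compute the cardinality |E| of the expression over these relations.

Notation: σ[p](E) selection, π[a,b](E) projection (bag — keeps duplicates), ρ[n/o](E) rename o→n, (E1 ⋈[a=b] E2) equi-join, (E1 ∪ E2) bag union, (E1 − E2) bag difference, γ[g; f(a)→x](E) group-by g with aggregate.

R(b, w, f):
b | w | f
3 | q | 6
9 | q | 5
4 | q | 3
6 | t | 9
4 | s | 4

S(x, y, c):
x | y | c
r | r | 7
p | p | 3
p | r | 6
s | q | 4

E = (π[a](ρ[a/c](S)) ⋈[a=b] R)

Stepwise |·|:
  S → 4
  ρ[a/c](S) → 4
  π[a](ρ[a/c](S)) → 4
  R → 5
  (π[a](ρ[a/c](S)) ⋈[a=b] R) → 4

|E| = 4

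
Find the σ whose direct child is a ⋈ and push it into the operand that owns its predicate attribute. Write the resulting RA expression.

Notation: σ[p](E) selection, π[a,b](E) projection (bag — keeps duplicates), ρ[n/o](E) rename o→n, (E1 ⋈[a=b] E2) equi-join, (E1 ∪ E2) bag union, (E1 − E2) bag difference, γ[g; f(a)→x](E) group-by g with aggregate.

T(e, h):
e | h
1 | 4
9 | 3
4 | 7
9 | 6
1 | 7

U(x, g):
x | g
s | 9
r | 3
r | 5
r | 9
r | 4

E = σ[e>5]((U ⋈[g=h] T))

σ filters on e, owned by the right side.
E' = (U ⋈[g=h] σ[e>5](T))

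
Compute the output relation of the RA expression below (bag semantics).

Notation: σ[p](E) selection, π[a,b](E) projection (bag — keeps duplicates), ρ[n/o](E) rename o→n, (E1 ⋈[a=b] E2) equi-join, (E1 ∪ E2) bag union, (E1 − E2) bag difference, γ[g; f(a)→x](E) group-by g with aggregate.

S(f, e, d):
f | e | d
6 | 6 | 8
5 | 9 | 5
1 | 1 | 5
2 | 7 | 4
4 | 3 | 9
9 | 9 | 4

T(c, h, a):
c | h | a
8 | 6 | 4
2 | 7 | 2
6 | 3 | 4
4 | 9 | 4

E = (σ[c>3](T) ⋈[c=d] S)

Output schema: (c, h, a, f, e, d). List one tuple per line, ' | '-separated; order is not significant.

Row counts bottom-up:
  T → 4
  σ[c>3](T) → 3
  S → 6
  (σ[c>3](T) ⋈[c=d] S) → 3

== RESULT ==
c | h | a | f | e | d
4 | 9 | 4 | 2 | 7 | 4
4 | 9 | 4 | 9 | 9 | 4
8 | 6 | 4 | 6 | 6 | 8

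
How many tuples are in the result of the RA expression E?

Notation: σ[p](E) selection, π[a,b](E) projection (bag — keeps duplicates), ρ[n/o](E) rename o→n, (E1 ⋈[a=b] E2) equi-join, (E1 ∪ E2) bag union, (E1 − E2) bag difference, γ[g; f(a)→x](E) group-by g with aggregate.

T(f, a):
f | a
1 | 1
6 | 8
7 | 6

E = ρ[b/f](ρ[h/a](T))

Row counts bottom-up:
  T → 3
  ρ[h/a](T) → 3
  ρ[b/f](ρ[h/a](T)) → 3

|E| = 3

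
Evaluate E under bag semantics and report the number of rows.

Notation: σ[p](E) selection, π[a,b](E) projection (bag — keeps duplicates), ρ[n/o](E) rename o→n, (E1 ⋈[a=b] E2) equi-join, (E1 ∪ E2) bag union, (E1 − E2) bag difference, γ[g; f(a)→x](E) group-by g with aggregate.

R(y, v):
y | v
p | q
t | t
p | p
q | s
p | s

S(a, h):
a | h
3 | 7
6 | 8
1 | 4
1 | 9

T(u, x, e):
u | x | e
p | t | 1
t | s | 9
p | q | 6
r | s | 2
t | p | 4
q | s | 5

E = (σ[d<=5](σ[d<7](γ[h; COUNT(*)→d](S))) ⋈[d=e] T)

Per-node cardinality:
  S → 4
  γ[h; COUNT(*)→d](S) → 4
  σ[d<7](γ[h; COUNT(*)→d](S)) → 4
  σ[d<=5](σ[d<7](γ[h; COUNT(*)→d](S))) → 4
  T → 6
  (σ[d<=5](σ[d<7](γ[h; COUNT(*)→d](S))) ⋈[d=e] T) → 4

|E| = 4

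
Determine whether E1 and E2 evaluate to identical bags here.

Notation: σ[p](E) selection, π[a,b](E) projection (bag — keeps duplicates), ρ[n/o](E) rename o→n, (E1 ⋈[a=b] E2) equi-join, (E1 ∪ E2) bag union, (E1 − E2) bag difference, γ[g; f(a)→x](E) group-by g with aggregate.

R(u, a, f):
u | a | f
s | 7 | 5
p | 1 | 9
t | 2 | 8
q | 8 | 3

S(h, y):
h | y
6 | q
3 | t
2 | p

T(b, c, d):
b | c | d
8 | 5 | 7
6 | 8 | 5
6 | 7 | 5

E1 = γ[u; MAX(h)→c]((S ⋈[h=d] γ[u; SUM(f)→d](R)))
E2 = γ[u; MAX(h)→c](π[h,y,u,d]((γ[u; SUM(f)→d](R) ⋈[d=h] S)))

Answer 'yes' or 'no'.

E1 subexpression sizes:
  S → 3
  R → 4
  γ[u; SUM(f)→d](R) → 4
  (S ⋈[h=d] γ[u; SUM(f)→d](R)) → 1
  γ[u; MAX(h)→c]((S ⋈[h=d] γ[u; SUM(f)→d](R))) → 1
E2 subexpression sizes:
  R → 4
  γ[u; SUM(f)→d](R) → 4
  S → 3
  (γ[u; SUM(f)→d](R) ⋈[d=h] S) → 1
  π[h,y,u,d]((γ[u; SUM(f)→d](R) ⋈[d=h] S)) → 1
  γ[u; MAX(h)→c](π[h,y,u,d]((γ[u; SUM(f)→d](R) ⋈[d=h] S))) → 1

E1 and E2 produce the same multiset:
u | c
q | 3

yes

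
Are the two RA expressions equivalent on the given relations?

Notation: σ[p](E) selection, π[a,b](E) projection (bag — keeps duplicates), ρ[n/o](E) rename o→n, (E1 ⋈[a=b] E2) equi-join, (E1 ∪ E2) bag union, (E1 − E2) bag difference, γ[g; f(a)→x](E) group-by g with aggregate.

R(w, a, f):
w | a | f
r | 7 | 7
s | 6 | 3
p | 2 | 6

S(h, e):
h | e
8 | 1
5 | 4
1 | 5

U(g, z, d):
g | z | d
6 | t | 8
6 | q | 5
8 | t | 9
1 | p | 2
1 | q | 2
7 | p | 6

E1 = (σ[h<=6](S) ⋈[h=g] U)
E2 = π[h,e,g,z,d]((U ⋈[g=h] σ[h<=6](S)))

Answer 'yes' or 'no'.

E1 row counts bottom-up:
  S → 3
  σ[h<=6](S) → 2
  U → 6
  (σ[h<=6](S) ⋈[h=g] U) → 2
E2 row counts bottom-up:
  U → 6
  S → 3
  σ[h<=6](S) → 2
  (U ⋈[g=h] σ[h<=6](S)) → 2
  π[h,e,g,z,d]((U ⋈[g=h] σ[h<=6](S))) → 2

E1 and E2 produce the same multiset:
h | e | g | z | d
1 | 5 | 1 | p | 2
1 | 5 | 1 | q | 2

yes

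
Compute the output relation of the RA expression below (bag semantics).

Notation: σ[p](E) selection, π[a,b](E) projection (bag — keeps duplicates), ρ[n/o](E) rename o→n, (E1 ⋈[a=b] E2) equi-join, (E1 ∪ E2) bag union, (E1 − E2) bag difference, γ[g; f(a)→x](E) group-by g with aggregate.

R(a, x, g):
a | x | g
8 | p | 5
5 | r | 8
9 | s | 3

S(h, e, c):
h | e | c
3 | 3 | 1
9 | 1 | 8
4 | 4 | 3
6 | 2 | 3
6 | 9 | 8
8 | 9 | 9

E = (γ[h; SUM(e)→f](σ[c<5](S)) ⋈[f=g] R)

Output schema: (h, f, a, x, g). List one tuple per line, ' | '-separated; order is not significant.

Per-node cardinality:
  S → 6
  σ[c<5](S) → 3
  γ[h; SUM(e)→f](σ[c<5](S)) → 3
  R → 3
  (γ[h; SUM(e)→f](σ[c<5](S)) ⋈[f=g] R) → 1

== RESULT ==
h | f | a | x | g
3 | 3 | 9 | s | 3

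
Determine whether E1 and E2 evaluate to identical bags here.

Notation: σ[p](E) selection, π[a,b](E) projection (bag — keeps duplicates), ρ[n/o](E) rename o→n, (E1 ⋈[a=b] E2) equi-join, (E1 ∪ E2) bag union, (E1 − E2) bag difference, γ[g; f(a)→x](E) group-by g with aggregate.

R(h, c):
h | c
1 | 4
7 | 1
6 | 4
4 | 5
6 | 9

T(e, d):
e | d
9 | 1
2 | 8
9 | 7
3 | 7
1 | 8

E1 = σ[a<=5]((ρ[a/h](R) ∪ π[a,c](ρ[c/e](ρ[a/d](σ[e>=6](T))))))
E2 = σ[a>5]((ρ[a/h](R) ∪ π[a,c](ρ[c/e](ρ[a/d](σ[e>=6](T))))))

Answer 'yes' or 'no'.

E1 subexpression sizes:
  R → 5
  ρ[a/h](R) → 5
  T → 5
  σ[e>=6](T) → 2
  ρ[a/d](σ[e>=6](T)) → 2
  ρ[c/e](ρ[a/d](σ[e>=6](T))) → 2
  π[a,c](ρ[c/e](ρ[a/d](σ[e>=6](T)))) → 2
  (ρ[a/h](R) ∪ π[a,c](ρ[c/e](ρ[a/d](σ[e>=6](T))))) → 7
  σ[a<=5]((ρ[a/h](R) ∪ π[a,c](ρ[c/e](ρ[a/d](σ[e>=6](T)))))) → 3
E2 subexpression sizes:
  R → 5
  ρ[a/h](R) → 5
  T → 5
  σ[e>=6](T) → 2
  ρ[a/d](σ[e>=6](T)) → 2
  ρ[c/e](ρ[a/d](σ[e>=6](T))) → 2
  π[a,c](ρ[c/e](ρ[a/d](σ[e>=6](T)))) → 2
  (ρ[a/h](R) ∪ π[a,c](ρ[c/e](ρ[a/d](σ[e>=6](T))))) → 7
  σ[a>5]((ρ[a/h](R) ∪ π[a,c](ρ[c/e](ρ[a/d](σ[e>=6](T)))))) → 4

E1 result:
a | c
1 | 4
1 | 9
4 | 5
E2 result:
a | c
6 | 4
6 | 9
7 | 1
7 | 9
Witness: (7, 9) appears 0× in E1 but 1× in E2.

no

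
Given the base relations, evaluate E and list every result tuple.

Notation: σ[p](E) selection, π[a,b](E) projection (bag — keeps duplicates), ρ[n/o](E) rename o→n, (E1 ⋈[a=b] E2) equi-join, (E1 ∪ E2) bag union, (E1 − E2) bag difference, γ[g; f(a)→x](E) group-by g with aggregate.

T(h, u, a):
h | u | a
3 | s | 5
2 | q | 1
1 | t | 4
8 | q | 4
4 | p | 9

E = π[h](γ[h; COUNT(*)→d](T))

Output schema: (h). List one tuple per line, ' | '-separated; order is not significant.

Row counts bottom-up:
  T → 5
  γ[h; COUNT(*)→d](T) → 5
  π[h](γ[h; COUNT(*)→d](T)) → 5

== RESULT ==
h
1
2
3
4
8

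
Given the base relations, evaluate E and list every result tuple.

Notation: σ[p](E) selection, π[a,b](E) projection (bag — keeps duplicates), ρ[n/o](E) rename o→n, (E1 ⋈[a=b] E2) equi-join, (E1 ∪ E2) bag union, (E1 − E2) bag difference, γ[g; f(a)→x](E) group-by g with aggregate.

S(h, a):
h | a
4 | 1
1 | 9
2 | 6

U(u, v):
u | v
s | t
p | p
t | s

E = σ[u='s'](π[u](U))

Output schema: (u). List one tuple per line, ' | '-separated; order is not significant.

Per-node cardinality:
  U → 3
  π[u](U) → 3
  σ[u='s'](π[u](U)) → 1

== RESULT ==
u
s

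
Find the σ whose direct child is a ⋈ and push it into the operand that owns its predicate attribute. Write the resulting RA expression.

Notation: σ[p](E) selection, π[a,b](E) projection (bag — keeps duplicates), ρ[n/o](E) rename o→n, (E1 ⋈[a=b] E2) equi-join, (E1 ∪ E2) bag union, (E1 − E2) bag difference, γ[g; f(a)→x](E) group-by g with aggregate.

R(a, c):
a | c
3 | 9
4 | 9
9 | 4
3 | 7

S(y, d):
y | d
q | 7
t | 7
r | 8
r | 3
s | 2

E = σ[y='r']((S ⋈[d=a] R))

σ filters on y, owned by the left side.
E' = (σ[y='r'](S) ⋈[d=a] R)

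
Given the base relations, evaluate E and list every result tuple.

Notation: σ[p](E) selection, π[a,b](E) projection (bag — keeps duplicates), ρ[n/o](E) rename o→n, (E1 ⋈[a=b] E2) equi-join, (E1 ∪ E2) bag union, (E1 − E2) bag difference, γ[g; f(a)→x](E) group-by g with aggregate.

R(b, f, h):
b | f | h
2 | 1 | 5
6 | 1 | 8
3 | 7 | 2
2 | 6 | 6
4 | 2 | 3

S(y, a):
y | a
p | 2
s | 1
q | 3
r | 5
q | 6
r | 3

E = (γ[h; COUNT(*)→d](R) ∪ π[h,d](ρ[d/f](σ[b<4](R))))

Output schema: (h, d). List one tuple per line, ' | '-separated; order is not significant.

Per-node cardinality:
  R → 5
  γ[h; COUNT(*)→d](R) → 5
  R → 5
  σ[b<4](R) → 3
  ρ[d/f](σ[b<4](R)) → 3
  π[h,d](ρ[d/f](σ[b<4](R))) → 3
  (γ[h; COUNT(*)→d](R) ∪ π[h,d](ρ[d/f](σ[b<4](R)))) → 8

== RESULT ==
h | d
2 | 1
2 | 7
3 | 1
5 | 1
5 | 1
6 | 1
6 | 6
8 | 1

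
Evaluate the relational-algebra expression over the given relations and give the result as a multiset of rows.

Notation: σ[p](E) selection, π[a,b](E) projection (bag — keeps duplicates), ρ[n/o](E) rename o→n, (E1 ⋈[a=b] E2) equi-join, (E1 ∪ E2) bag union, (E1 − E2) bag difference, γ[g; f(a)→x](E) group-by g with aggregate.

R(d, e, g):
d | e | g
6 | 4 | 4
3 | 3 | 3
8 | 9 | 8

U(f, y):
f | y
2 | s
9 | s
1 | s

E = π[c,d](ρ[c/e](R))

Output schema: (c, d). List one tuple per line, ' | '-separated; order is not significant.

Subexpression sizes:
  R → 3
  ρ[c/e](R) → 3
  π[c,d](ρ[c/e](R)) → 3

== RESULT ==
c | d
3 | 3
4 | 6
9 | 8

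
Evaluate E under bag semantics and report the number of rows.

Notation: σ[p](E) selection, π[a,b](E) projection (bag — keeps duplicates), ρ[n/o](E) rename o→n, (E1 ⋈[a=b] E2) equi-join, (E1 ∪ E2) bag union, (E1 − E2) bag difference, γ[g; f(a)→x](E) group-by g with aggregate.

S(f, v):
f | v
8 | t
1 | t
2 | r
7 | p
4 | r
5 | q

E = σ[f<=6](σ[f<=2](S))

Per-node cardinality:
  S → 6
  σ[f<=2](S) → 2
  σ[f<=6](σ[f<=2](S)) → 2

|E| = 2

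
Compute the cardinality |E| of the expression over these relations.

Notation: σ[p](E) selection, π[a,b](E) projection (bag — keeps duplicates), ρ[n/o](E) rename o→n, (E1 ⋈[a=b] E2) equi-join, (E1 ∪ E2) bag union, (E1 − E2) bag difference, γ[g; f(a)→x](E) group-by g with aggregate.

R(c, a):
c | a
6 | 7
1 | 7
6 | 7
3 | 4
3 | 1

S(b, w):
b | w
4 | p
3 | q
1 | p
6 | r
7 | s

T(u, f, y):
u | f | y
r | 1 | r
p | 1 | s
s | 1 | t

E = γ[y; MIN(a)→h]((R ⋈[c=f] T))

Stepwise |·|:
  R → 5
  T → 3
  (R ⋈[c=f] T) → 3
  γ[y; MIN(a)→h]((R ⋈[c=f] T)) → 3

|E| = 3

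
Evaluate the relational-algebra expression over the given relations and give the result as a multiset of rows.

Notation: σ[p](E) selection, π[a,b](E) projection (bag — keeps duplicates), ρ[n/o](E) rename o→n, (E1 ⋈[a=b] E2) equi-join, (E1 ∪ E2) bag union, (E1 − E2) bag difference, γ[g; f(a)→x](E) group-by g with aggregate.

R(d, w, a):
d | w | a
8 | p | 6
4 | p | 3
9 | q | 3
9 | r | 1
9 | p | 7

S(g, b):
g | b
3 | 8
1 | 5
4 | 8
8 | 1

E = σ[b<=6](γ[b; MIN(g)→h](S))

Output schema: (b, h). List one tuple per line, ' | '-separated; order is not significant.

Per-node cardinality:
  S → 4
  γ[b; MIN(g)→h](S) → 3
  σ[b<=6](γ[b; MIN(g)→h](S)) → 2

== RESULT ==
b | h
1 | 8
5 | 1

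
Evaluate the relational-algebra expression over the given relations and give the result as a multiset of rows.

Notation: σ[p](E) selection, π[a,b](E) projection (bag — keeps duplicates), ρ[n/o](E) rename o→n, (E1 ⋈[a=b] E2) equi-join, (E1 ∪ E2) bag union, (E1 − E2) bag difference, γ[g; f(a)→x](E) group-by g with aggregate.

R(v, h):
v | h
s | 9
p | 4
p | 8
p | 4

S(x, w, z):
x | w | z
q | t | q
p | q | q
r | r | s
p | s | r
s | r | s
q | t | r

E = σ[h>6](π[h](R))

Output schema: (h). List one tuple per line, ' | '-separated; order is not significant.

Row counts bottom-up:
  R → 4
  π[h](R) → 4
  σ[h>6](π[h](R)) → 2

== RESULT ==
h
8
9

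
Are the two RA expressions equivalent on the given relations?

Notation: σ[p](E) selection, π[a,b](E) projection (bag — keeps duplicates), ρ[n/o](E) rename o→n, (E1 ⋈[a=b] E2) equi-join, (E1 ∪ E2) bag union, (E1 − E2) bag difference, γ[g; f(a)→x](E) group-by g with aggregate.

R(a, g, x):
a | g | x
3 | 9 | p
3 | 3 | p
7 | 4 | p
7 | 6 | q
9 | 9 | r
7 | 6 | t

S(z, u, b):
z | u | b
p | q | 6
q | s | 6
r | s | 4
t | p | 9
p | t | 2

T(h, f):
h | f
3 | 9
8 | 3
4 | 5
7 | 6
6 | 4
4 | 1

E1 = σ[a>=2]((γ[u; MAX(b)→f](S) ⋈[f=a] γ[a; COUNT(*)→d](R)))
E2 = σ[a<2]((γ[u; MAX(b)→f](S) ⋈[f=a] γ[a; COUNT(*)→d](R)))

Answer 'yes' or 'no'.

E1 per-node cardinality:
  S → 5
  γ[u; MAX(b)→f](S) → 4
  R → 6
  γ[a; COUNT(*)→d](R) → 3
  (γ[u; MAX(b)→f](S) ⋈[f=a] γ[a; COUNT(*)→d](R)) → 1
  σ[a>=2]((γ[u; MAX(b)→f](S) ⋈[f=a] γ[a; COUNT(*)→d](R))) → 1
E2 per-node cardinality:
  S → 5
  γ[u; MAX(b)→f](S) → 4
  R → 6
  γ[a; COUNT(*)→d](R) → 3
  (γ[u; MAX(b)→f](S) ⋈[f=a] γ[a; COUNT(*)→d](R)) → 1
  σ[a<2]((γ[u; MAX(b)→f](S) ⋈[f=a] γ[a; COUNT(*)→d](R))) → 0

E1 result:
u | f | a | d
p | 9 | 9 | 1
E2 result:
u | f | a | d
(0 rows)
Witness: ('p', 9, 9, 1) appears 1× in E1 but 0× in E2.

no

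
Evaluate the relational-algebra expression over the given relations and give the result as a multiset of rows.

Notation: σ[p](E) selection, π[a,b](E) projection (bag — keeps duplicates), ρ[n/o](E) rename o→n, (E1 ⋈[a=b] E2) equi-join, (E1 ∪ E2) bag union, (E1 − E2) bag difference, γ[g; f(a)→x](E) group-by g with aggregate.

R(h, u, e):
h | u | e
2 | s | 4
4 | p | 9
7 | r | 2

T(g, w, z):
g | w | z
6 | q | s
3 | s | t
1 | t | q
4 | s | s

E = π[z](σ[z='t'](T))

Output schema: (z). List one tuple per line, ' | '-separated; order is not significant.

Stepwise |·|:
  T → 4
  σ[z='t'](T) → 1
  π[z](σ[z='t'](T)) → 1

== RESULT ==
z
t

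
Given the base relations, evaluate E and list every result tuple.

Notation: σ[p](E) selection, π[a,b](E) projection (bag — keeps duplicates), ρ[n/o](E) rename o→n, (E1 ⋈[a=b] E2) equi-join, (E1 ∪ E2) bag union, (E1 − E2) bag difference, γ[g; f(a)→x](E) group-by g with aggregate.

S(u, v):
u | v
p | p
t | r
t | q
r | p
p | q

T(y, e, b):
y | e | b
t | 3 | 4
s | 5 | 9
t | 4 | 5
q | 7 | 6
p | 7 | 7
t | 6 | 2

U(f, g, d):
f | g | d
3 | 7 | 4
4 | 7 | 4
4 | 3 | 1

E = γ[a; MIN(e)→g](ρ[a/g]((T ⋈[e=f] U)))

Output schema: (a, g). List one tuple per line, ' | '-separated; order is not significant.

Per-node cardinality:
  T → 6
  U → 3
  (T ⋈[e=f] U) → 3
  ρ[a/g]((T ⋈[e=f] U)) → 3
  γ[a; MIN(e)→g](ρ[a/g]((T ⋈[e=f] U))) → 2

== RESULT ==
a | g
3 | 4
7 | 3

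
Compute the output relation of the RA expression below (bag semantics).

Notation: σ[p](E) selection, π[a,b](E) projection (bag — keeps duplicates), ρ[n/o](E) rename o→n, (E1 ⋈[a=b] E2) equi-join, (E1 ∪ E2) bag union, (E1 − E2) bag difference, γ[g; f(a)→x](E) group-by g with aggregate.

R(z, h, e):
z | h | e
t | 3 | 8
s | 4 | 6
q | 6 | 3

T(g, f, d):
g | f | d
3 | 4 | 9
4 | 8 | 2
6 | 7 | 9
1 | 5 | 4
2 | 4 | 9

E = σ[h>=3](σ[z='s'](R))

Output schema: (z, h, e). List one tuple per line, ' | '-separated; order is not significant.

Per-node cardinality:
  R → 3
  σ[z='s'](R) → 1
  σ[h>=3](σ[z='s'](R)) → 1

== RESULT ==
z | h | e
s | 4 | 6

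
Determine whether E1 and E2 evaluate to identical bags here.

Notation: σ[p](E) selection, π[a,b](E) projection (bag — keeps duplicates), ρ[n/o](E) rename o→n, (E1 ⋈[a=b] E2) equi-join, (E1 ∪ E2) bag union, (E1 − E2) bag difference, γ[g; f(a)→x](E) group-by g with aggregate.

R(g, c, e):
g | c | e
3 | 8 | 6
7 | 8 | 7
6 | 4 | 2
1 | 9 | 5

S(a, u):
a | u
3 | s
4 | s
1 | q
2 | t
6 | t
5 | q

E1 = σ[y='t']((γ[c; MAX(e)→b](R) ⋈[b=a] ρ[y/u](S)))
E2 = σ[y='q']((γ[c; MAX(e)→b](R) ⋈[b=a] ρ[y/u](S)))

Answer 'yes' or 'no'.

E1 per-node cardinality:
  R → 4
  γ[c; MAX(e)→b](R) → 3
  S → 6
  ρ[y/u](S) → 6
  (γ[c; MAX(e)→b](R) ⋈[b=a] ρ[y/u](S)) → 2
  σ[y='t']((γ[c; MAX(e)→b](R) ⋈[b=a] ρ[y/u](S))) → 1
E2 per-node cardinality:
  R → 4
  γ[c; MAX(e)→b](R) → 3
  S → 6
  ρ[y/u](S) → 6
  (γ[c; MAX(e)→b](R) ⋈[b=a] ρ[y/u](S)) → 2
  σ[y='q']((γ[c; MAX(e)→b](R) ⋈[b=a] ρ[y/u](S))) → 1

E1 result:
c | b | a | y
4 | 2 | 2 | t
E2 result:
c | b | a | y
9 | 5 | 5 | q
Witness: (9, 5, 5, 'q') appears 0× in E1 but 1× in E2.

no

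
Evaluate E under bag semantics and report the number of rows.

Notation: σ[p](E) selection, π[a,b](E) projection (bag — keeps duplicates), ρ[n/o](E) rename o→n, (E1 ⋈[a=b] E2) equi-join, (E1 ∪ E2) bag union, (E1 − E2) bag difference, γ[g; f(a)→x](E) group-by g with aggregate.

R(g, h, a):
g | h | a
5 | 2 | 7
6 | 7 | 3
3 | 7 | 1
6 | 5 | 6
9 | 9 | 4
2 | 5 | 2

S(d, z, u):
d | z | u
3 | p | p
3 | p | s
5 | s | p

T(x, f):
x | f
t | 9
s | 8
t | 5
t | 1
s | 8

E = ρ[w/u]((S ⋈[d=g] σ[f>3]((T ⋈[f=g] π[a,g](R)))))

Stepwise |·|:
  S → 3
  T → 5
  R → 6
  π[a,g](R) → 6
  (T ⋈[f=g] π[a,g](R)) → 2
  σ[f>3]((T ⋈[f=g] π[a,g](R))) → 2
  (S ⋈[d=g] σ[f>3]((T ⋈[f=g] π[a,g](R)))) → 1
  ρ[w/u]((S ⋈[d=g] σ[f>3]((T ⋈[f=g] π[a,g](R))))) → 1

|E| = 1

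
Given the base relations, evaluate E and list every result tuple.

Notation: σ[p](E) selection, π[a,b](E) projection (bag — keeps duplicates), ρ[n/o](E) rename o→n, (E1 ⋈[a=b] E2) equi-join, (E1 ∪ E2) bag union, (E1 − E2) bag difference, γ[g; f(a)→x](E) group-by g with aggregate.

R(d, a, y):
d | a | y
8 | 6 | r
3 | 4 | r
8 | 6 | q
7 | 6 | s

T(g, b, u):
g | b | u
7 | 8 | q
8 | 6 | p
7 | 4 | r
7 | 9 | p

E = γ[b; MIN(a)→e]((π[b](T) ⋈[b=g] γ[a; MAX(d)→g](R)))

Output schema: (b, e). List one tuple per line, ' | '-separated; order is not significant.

Row counts bottom-up:
  T → 4
  π[b](T) → 4
  R → 4
  γ[a; MAX(d)→g](R) → 2
  (π[b](T) ⋈[b=g] γ[a; MAX(d)→g](R)) → 1
  γ[b; MIN(a)→e]((π[b](T) ⋈[b=g] γ[a; MAX(d)→g](R))) → 1

== RESULT ==
b | e
8 | 6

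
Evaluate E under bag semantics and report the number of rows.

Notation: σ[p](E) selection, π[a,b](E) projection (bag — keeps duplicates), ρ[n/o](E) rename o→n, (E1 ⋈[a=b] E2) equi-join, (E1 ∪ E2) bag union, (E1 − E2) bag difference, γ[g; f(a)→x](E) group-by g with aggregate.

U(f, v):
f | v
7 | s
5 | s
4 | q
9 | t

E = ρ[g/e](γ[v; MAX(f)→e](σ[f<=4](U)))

Row counts bottom-up:
  U → 4
  σ[f<=4](U) → 1
  γ[v; MAX(f)→e](σ[f<=4](U)) → 1
  ρ[g/e](γ[v; MAX(f)→e](σ[f<=4](U))) → 1

|E| = 1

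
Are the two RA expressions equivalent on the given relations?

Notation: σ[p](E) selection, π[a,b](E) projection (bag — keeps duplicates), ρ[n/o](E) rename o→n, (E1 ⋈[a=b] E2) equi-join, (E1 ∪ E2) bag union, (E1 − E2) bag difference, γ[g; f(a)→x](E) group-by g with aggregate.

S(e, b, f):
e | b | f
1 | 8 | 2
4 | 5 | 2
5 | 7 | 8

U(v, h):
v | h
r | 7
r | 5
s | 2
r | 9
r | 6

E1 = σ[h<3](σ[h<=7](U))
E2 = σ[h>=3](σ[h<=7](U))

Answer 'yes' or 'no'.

E1 subexpression sizes:
  U → 5
  σ[h<=7](U) → 4
  σ[h<3](σ[h<=7](U)) → 1
E2 subexpression sizes:
  U → 5
  σ[h<=7](U) → 4
  σ[h>=3](σ[h<=7](U)) → 3

E1 result:
v | h
s | 2
E2 result:
v | h
r | 5
r | 6
r | 7
Witness: ('r', 7) appears 0× in E1 but 1× in E2.

no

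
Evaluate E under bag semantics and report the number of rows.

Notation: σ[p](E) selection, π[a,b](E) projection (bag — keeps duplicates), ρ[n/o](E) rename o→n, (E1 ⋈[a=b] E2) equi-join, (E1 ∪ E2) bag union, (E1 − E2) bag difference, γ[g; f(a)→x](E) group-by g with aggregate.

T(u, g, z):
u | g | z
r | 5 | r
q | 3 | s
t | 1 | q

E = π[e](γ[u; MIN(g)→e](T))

Stepwise |·|:
  T → 3
  γ[u; MIN(g)→e](T) → 3
  π[e](γ[u; MIN(g)→e](T)) → 3

|E| = 3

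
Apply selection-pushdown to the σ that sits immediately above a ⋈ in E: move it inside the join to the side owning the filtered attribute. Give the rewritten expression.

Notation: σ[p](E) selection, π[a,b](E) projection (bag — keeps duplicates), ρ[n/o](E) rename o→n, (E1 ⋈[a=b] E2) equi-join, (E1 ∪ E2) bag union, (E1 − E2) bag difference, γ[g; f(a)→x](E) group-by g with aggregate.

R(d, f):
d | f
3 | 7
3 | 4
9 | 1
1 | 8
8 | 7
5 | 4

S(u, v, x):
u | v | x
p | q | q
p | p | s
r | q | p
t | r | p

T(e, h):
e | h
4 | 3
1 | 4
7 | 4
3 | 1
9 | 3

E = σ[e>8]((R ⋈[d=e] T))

σ filters on e, owned by the right side.
E' = (R ⋈[d=e] σ[e>8](T))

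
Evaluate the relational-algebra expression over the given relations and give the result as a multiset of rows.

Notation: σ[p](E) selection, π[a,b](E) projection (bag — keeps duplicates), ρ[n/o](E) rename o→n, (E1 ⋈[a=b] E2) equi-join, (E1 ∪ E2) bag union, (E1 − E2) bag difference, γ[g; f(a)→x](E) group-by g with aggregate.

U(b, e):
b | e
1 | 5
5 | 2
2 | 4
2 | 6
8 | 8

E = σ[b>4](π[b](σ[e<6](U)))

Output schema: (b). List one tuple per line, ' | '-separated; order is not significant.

Per-node cardinality:
  U → 5
  σ[e<6](U) → 3
  π[b](σ[e<6](U)) → 3
  σ[b>4](π[b](σ[e<6](U))) → 1

== RESULT ==
b
5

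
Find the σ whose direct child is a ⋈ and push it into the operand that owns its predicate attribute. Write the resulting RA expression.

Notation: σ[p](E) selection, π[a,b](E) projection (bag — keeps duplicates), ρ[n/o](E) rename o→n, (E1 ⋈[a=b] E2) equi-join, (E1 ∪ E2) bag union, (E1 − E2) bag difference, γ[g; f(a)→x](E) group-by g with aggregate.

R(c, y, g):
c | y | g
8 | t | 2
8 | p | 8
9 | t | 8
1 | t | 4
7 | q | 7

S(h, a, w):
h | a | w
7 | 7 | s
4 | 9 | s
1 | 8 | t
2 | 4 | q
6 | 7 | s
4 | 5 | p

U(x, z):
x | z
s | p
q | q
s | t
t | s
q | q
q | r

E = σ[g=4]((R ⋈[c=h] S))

σ filters on g, owned by the left side.
E' = (σ[g=4](R) ⋈[c=h] S)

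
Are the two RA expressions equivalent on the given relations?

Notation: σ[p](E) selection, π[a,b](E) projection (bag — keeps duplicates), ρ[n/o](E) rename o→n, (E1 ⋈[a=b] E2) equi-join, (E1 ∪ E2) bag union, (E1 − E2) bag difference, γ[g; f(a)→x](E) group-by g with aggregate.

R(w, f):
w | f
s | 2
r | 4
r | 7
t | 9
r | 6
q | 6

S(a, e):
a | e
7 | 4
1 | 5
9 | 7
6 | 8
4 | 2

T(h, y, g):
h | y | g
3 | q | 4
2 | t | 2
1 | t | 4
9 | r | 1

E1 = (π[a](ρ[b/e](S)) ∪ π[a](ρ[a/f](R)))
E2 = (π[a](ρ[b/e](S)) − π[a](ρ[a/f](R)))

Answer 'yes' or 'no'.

E1 stepwise |·|:
  S → 5
  ρ[b/e](S) → 5
  π[a](ρ[b/e](S)) → 5
  R → 6
  ρ[a/f](R) → 6
  π[a](ρ[a/f](R)) → 6
  (π[a](ρ[b/e](S)) ∪ π[a](ρ[a/f](R))) → 11
E2 stepwise |·|:
  S → 5
  ρ[b/e](S) → 5
  π[a](ρ[b/e](S)) → 5
  R → 6
  ρ[a/f](R) → 6
  π[a](ρ[a/f](R)) → 6
  (π[a](ρ[b/e](S)) − π[a](ρ[a/f](R))) → 1

E1 result:
a
1
2
4
4
6
6
6
7
7
9
9
E2 result:
a
1
Witness: (6,) appears 3× in E1 but 0× in E2.

no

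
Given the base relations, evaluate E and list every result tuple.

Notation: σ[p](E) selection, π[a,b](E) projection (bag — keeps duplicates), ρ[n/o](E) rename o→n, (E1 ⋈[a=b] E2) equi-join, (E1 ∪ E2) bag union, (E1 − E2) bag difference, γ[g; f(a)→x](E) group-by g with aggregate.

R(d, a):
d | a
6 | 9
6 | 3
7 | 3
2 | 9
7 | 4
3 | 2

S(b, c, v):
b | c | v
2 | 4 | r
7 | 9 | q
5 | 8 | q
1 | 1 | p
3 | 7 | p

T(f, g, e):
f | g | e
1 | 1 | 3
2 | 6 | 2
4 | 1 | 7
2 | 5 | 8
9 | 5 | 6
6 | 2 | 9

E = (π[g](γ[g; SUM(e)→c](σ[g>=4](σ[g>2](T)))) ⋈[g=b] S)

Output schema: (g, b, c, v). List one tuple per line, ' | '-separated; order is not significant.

Row counts bottom-up:
  T → 6
  σ[g>2](T) → 3
  σ[g>=4](σ[g>2](T)) → 3
  γ[g; SUM(e)→c](σ[g>=4](σ[g>2](T))) → 2
  π[g](γ[g; SUM(e)→c](σ[g>=4](σ[g>2](T)))) → 2
  S → 5
  (π[g](γ[g; SUM(e)→c](σ[g>=4](σ[g>2](T)))) ⋈[g=b] S) → 1

== RESULT ==
g | b | c | v
5 | 5 | 8 | q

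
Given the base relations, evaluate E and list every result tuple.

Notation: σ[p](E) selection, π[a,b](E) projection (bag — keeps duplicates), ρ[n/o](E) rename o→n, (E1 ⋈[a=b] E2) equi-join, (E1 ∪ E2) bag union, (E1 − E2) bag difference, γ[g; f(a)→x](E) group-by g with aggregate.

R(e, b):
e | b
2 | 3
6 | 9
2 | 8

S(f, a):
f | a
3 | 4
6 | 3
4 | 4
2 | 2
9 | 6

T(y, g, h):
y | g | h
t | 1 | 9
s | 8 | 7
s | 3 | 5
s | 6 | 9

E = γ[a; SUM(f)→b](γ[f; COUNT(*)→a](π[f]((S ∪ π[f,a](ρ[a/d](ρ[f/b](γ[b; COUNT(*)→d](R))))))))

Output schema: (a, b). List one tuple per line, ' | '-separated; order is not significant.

Row counts bottom-up:
  S → 5
  R → 3
  γ[b; COUNT(*)→d](R) → 3
  ρ[f/b](γ[b; COUNT(*)→d](R)) → 3
  ρ[a/d](ρ[f/b](γ[b; COUNT(*)→d](R))) → 3
  π[f,a](ρ[a/d](ρ[f/b](γ[b; COUNT(*)→d](R)))) → 3
  (S ∪ π[f,a](ρ[a/d](ρ[f/b](γ[b; COUNT(*)→d](R))))) → 8
  π[f]((S ∪ π[f,a](ρ[a/d](ρ[f/b](γ[b; COUNT(*)→d](R)))))) → 8
  γ[f; COUNT(*)→a](π[f]((S ∪ π[f,a](ρ[a/d](ρ[f/b](γ[b; COUNT(*)→d](R))))))) → 6
  γ[a; SUM(f)→b](γ[f; COUNT(*)→a](π[f]((S ∪ π[f,a](ρ[a/d](ρ[f/b](γ[b; COUNT(*)→d](R)))))))) → 2

== RESULT ==
a | b
1 | 20
2 | 12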